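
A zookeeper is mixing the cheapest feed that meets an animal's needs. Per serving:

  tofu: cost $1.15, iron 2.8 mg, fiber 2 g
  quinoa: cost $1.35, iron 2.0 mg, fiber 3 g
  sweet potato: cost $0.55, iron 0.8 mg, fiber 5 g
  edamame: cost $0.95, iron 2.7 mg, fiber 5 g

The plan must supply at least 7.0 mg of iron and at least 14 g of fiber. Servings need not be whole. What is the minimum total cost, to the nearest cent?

With two linear requirements the optimum uses one or two foods; enumerate the corners.
tofu only: max(7.0/2.8, 14/2) = 7 servings → $8.05.
quinoa only: max(7.0/2.0, 14/3) = 4.667 servings → $6.30.
sweet potato only: max(7.0/0.8, 14/5) = 8.75 servings → $4.81.
edamame only: max(7.0/2.7, 14/5) = 2.8 servings → $2.66.
tofu + quinoa: the both-tight solution has a negative serving — not a feasible corner.
tofu + sweet potato with both tight: 1.919 servings and 2.032 servings → $3.33.
tofu + edamame: intersection lies outside the first quadrant.
quinoa + sweet potato with both tight: 3.132 servings and 0.9211 servings → $4.73.
quinoa + edamame: the both-tight solution has a negative serving — not a feasible corner.
sweet potato + edamame with both tight: 0.2947 servings and 2.505 servings → $2.54.
The minimum over all feasible corners is $2.54.

$2.54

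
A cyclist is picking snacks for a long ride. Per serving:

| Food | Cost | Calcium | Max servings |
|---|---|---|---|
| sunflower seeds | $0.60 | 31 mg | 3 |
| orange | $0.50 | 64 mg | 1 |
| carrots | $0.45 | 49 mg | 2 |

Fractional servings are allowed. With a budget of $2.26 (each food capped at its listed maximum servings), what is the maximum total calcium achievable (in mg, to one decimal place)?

206.4 mg

Calcium per dollar: orange 128, carrots 108.9, sunflower seeds 51.67.
Take 1 serving of orange: spends $0.50, +64.0 mg calcium (running total 64.0 mg).
Take 2 servings of carrots: spends $0.90, +98.0 mg calcium (running total 162.0 mg).
Take 1.433 servings of sunflower seeds: spends $0.86, +44.4 mg calcium (running total 206.4 mg).
Greedy by best ratio exhausts the cost allowance optimally: 206.4 mg.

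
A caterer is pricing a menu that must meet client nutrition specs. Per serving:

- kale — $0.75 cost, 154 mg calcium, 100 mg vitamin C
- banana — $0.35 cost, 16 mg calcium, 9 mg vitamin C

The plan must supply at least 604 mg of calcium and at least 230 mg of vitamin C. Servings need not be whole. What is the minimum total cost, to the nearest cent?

$2.94

kale only: max(604/154, 230/100) = 3.922 servings → $2.94.
banana only: max(604/16, 230/9) = 37.75 servings → $13.21.
kale + banana: the both-tight solution has a negative serving — not a feasible corner.
So the least-cost plan costs $2.94.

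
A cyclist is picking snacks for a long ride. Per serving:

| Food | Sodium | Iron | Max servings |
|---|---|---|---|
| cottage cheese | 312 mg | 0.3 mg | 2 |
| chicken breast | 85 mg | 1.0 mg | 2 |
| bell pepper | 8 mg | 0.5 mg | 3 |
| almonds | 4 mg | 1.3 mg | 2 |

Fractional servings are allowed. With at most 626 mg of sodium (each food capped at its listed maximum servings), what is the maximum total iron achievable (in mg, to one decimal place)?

6.5 mg

Iron per mg sodium: almonds 0.325, bell pepper 0.0625, chicken breast 0.01176, cottage cheese 0.0009615.
Take 2 servings of almonds: uses 8 mg sodium, +2.6 mg iron (running total 2.6 mg).
Take 3 servings of bell pepper: uses 24 mg sodium, +1.5 mg iron (running total 4.1 mg).
Take 2 servings of chicken breast: uses 170 mg sodium, +2.0 mg iron (running total 6.1 mg).
Take 1.359 servings of cottage cheese: uses 424 mg sodium, +0.4 mg iron (running total 6.5 mg).
Filling greedily by iron-per-mg sodium is optimal for one linear limit, giving 6.5 mg.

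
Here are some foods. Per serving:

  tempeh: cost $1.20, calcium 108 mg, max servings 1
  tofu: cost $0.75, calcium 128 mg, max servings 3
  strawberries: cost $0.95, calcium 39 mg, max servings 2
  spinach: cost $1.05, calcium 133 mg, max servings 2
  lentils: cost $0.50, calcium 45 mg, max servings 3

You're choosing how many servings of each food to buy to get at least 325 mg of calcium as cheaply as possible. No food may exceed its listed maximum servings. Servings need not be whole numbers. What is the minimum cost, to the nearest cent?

$1.90

Cost per mg of calcium: tofu $0.0059, spinach $0.0079, tempeh $0.0111, lentils $0.0111, strawberries $0.0244.
Take 2.539 servings of tofu: +325.0 mg calcium for $1.90 (total $1.90, still need 0.0 mg).
Greedy by cheapest-per-mg is optimal for a single linear constraint, so the minimum cost is $1.90.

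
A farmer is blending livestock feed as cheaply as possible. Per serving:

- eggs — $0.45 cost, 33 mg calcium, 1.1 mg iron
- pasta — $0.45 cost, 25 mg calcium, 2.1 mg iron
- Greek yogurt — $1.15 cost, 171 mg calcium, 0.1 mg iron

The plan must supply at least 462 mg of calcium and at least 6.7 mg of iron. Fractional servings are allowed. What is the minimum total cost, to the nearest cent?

$3.98

With two linear requirements the optimum uses one or two foods; enumerate the corners.
eggs only: max(462/33, 6.7/1.1) = 14 servings → $6.30.
pasta only: max(462/25, 6.7/2.1) = 18.48 servings → $8.32.
Greek yogurt only: max(462/171, 6.7/0.1) = 67 servings → $77.05.
eggs + pasta: the both-tight solution has a negative serving — not a feasible corner.
eggs + Greek yogurt with both tight: 5.95 servings and 1.554 servings → $4.46.
pasta + Greek yogurt with both tight: 3.083 servings and 2.251 servings → $3.98.
So the least-cost plan costs $3.98.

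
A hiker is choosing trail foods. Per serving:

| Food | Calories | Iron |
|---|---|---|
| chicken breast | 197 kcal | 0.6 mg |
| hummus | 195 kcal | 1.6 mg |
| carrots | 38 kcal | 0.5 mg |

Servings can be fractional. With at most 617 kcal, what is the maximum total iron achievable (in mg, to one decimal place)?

Iron per kcal: carrots 0.01316, hummus 0.008205, chicken breast 0.003046.
With no serving limits, spend the whole calories allowance on carrots: 617 kcal / 38 kcal × 0.5 mg = 8.1 mg.

8.1 mg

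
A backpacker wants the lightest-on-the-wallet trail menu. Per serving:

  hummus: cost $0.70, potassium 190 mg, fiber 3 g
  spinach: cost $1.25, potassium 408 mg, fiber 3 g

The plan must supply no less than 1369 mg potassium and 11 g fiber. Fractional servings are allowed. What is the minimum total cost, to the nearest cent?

$4.26

Two binding constraints pin down two serving amounts, so the optimal mix uses at most two foods. The candidates are each food alone (scaled to the tighter of potassium/fiber) and each pair with both constraints tight.
hummus only: max(1369/190, 11/3) = 7.205 servings → $5.04.
spinach only: max(1369/408, 11/3) = 3.667 servings → $4.58.
hummus + spinach with both tight: 0.5826 servings and 3.084 servings → $4.26.
So the least-cost plan costs $4.26.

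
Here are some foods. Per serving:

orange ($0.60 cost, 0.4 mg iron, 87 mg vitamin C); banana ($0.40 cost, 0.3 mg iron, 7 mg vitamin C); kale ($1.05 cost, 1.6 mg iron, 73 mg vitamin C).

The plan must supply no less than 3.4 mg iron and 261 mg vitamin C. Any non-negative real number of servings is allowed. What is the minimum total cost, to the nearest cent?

$2.75

Minimising a linear cost over {iron ≥ 3.4, vitamin C ≥ 261, servings ≥ 0} — the optimum is at a vertex, using one or two foods.
orange only: max(3.4/0.4, 261/87) = 8.5 servings → $5.10.
banana only: max(3.4/0.3, 261/7) = 37.29 servings → $14.91.
kale only: max(3.4/1.6, 261/73) = 3.575 servings → $3.75.
orange + banana with both tight: 2.339 servings and 8.215 servings → $4.69.
orange + kale with both tight: 1.54 servings and 1.74 servings → $2.75.
banana + kale with both targets exact would need a negative amount; discard.
So the least-cost plan costs $2.75.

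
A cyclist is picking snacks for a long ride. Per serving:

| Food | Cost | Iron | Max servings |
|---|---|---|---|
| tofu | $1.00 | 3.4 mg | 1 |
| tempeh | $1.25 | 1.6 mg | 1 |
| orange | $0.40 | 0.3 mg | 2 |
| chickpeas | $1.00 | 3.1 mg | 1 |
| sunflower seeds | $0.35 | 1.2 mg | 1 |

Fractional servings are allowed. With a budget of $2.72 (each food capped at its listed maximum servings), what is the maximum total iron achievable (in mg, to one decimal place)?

Iron per dollar: sunflower seeds 3.429, tofu 3.4, chickpeas 3.1, tempeh 1.28, orange 0.75.
Take 1 serving of sunflower seeds: spends $0.35, +1.2 mg iron (running total 1.2 mg).
Take 1 serving of tofu: spends $1.00, +3.4 mg iron (running total 4.6 mg).
Take 1 serving of chickpeas: spends $1.00, +3.1 mg iron (running total 7.7 mg).
Take 0.296 servings of tempeh: spends $0.37, +0.5 mg iron (running total 8.2 mg).
Greedy by best ratio exhausts the cost allowance optimally: 8.2 mg.

8.2 mg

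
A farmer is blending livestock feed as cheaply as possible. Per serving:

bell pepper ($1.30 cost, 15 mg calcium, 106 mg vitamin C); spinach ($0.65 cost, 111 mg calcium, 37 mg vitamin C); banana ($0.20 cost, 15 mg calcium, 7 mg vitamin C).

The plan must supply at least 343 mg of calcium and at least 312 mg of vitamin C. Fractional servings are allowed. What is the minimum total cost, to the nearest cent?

$4.38

A basic optimal solution has at most two foods positive. Try each food alone and each pair with both targets met exactly.
bell pepper only: max(343/15, 312/106) = 22.87 servings → $29.73.
spinach only: max(343/111, 312/37) = 8.432 servings → $5.48.
banana only: max(343/15, 312/7) = 44.57 servings → $8.91.
bell pepper + spinach with both tight: 1.957 servings and 2.826 servings → $4.38.
bell pepper + banana with both tight: 1.535 servings and 21.33 servings → $6.26.
spinach + banana: intersection lies outside the first quadrant.
So the least-cost plan costs $4.38.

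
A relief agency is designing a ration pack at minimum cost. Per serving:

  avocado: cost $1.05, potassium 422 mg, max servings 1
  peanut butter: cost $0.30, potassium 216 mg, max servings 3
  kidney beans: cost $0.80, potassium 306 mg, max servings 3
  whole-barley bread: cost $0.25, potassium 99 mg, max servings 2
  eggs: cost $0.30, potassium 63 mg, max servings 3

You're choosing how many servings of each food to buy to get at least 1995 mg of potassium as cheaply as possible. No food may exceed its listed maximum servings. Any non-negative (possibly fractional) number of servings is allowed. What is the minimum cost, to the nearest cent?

$4.35

Cost per mg of potassium: peanut butter $0.0014, avocado $0.0025, whole-barley bread $0.0025, kidney beans $0.0026, eggs $0.0048.
Take 3 servings of peanut butter: +648.0 mg potassium for $0.90 (total $0.90, still need 1347.0 mg).
Take 1 serving of avocado: +422.0 mg potassium for $1.05 (total $1.95, still need 925.0 mg).
Take 2 servings of whole-barley bread: +198.0 mg potassium for $0.50 (total $2.45, still need 727.0 mg).
Take 2.376 servings of kidney beans: +727.0 mg potassium for $1.90 (total $4.35, still need 0.0 mg).
Greedy by cheapest-per-mg is optimal for a single linear constraint, so the minimum cost is $4.35.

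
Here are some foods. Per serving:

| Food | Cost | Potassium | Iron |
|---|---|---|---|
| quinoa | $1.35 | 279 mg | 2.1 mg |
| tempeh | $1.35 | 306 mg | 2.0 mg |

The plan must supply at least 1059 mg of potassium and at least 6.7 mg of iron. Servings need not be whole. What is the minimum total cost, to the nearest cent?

Minimising a linear cost over {potassium ≥ 1059, iron ≥ 6.7, servings ≥ 0} — the optimum is at a vertex, using one or two foods.
quinoa only: max(1059/279, 6.7/2.1) = 3.796 servings → $5.12.
tempeh only: max(1059/306, 6.7/2.0) = 3.461 servings → $4.67.
quinoa + tempeh: intersection lies outside the first quadrant.
The minimum over all feasible corners is $4.67.

$4.67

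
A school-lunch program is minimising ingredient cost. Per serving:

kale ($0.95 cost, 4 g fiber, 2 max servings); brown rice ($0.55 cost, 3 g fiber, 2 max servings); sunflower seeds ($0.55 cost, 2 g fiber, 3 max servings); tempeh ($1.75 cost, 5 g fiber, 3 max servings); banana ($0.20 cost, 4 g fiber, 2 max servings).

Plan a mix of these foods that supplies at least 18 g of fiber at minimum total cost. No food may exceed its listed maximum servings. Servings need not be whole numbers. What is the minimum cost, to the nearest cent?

$2.45

Cost per g of fiber: banana $0.0500, brown rice $0.1833, kale $0.2375, sunflower seeds $0.2750, tempeh $0.3500.
Take 2 servings of banana: +8.0 g fiber for $0.40 (total $0.40, still need 10.0 g).
Take 2 servings of brown rice: +6.0 g fiber for $1.10 (total $1.50, still need 4.0 g).
Take 1 serving of kale: +4.0 g fiber for $0.95 (total $2.45, still need 0.0 g).
Filling from the cheapest source first is optimal under one linear minimum: $2.45.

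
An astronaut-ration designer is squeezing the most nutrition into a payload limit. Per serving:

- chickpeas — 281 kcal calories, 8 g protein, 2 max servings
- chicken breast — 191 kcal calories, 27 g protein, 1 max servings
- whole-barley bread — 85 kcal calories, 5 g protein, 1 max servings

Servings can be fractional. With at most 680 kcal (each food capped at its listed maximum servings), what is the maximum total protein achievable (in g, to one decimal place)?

43.5 g

Protein per kcal: chicken breast 0.1414, whole-barley bread 0.05882, chickpeas 0.02847.
Take 1 serving of chicken breast: uses 191 kcal, +27.0 g protein (running total 27.0 g).
Take 1 serving of whole-barley bread: uses 85 kcal, +5.0 g protein (running total 32.0 g).
Take 1.438 servings of chickpeas: uses 404 kcal, +11.5 g protein (running total 43.5 g).
Filling greedily by protein-per-kcal is optimal for one linear limit, giving 43.5 g.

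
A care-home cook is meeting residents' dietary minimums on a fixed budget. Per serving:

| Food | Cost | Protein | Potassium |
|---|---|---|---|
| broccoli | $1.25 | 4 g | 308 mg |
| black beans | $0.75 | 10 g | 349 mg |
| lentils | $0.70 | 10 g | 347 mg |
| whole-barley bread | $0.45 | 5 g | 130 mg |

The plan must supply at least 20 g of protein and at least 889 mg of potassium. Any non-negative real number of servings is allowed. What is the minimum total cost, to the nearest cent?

Minimising a linear cost over {protein ≥ 20, potassium ≥ 889, servings ≥ 0} — the optimum is at a vertex, using one or two foods.
broccoli only: max(20/4, 889/308) = 5 servings → $6.25.
black beans only: max(20/10, 889/349) = 2.547 servings → $1.91.
lentils only: max(20/10, 889/347) = 2.562 servings → $1.79.
whole-barley bread only: max(20/5, 889/130) = 6.838 servings → $3.08.
broccoli + black beans with both tight: 1.134 servings and 1.546 servings → $2.58.
broccoli + lentils with both tight: 1.152 servings and 1.539 servings → $2.52.
broccoli + whole-barley bread with both tight: 1.809 servings and 2.553 servings → $3.41.
black beans + lentils: the both-tight solution has a negative serving — not a feasible corner.
black beans + whole-barley bread: the both-tight solution has a negative serving — not a feasible corner.
lentils + whole-barley bread: the both-tight solution has a negative serving — not a feasible corner.
The minimum over all feasible corners is $1.79.

$1.79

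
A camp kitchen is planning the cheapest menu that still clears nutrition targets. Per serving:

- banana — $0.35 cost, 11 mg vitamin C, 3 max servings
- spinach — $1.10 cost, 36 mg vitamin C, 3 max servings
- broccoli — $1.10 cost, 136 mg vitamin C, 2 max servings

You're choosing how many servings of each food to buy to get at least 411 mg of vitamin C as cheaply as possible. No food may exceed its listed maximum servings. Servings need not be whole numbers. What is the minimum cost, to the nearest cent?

Cost per mg of vitamin C: broccoli $0.0081, spinach $0.0306, banana $0.0318.
Take 2 servings of broccoli: +272.0 mg vitamin C for $2.20 (total $2.20, still need 139.0 mg).
Take 3 servings of spinach: +108.0 mg vitamin C for $3.30 (total $5.50, still need 31.0 mg).
Take 2.818 servings of banana: +31.0 mg vitamin C for $0.99 (total $6.49, still need 0.0 mg).
Filling from the cheapest source first is optimal under one linear minimum: $6.49.

$6.49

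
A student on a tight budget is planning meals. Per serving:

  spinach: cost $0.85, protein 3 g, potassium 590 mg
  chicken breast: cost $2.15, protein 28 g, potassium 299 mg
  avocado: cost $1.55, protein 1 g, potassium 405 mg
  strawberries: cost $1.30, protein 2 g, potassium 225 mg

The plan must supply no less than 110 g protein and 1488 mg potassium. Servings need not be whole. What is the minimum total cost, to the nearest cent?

$8.79

An LP optimum is at a vertex; with two nutrient constraints at most two foods are used. Check each candidate.
spinach only: max(110/3, 1488/590) = 36.67 servings → $31.17.
chicken breast only: max(110/28, 1488/299) = 4.977 servings → $10.70.
avocado only: max(110/1, 1488/405) = 110 servings → $170.50.
strawberries only: max(110/2, 1488/225) = 55 servings → $71.50.
spinach + chicken breast with both tight: 0.5616 servings and 3.868 servings → $8.79.
spinach + avocado: the both-tight solution has a negative serving — not a feasible corner.
spinach + strawberries: the both-tight solution has a negative serving — not a feasible corner.
chicken breast + avocado with both tight: 3.9 servings and 0.7947 servings → $9.62.
chicken breast + strawberries with both tight: 3.819 servings and 1.539 servings → $10.21.
avocado + strawberries with both targets exact would need a negative amount; discard.
The minimum over all feasible corners is $8.79.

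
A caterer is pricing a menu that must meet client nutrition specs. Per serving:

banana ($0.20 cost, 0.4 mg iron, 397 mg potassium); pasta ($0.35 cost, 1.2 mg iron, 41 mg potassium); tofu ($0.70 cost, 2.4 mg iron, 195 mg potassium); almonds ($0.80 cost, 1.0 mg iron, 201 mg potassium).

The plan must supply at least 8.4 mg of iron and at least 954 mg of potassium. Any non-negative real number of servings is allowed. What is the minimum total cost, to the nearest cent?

banana only: max(8.4/0.4, 954/397) = 21 servings → $4.20.
pasta only: max(8.4/1.2, 954/41) = 23.27 servings → $8.14.
tofu only: max(8.4/2.4, 954/195) = 4.892 servings → $3.42.
almonds only: max(8.4/1.0, 954/201) = 8.4 servings → $6.72.
banana + pasta with both tight: 1.74 servings and 6.42 servings → $2.60.
banana + tofu with both tight: 0.7449 servings and 3.376 servings → $2.51.
banana + almonds: intersection lies outside the first quadrant.
pasta + tofu: the both-tight solution has a negative serving — not a feasible corner.
pasta + almonds with both tight: 3.668 servings and 3.998 servings → $4.48.
tofu + almonds with both tight: 2.555 servings and 2.267 servings → $3.60.
The minimum over all feasible corners is $2.51.

$2.51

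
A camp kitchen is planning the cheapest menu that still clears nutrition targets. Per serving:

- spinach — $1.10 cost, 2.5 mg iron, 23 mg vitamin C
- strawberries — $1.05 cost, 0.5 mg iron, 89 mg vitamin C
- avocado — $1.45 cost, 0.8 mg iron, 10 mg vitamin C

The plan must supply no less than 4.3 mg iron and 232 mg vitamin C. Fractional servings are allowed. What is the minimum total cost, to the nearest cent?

At the optimum either one food covers both requirements or two foods hit both targets exactly; no other combination can be cheaper.
spinach only: max(4.3/2.5, 232/23) = 10.09 servings → $11.10.
strawberries only: max(4.3/0.5, 232/89) = 8.6 servings → $9.03.
avocado only: max(4.3/0.8, 232/10) = 23.2 servings → $33.64.
spinach + strawberries with both tight: 1.264 servings and 2.28 servings → $3.78.
spinach + avocado with both targets exact would need a negative amount; discard.
strawberries + avocado with both tight: 2.154 servings and 4.029 servings → $8.10.
Cheapest feasible corner: $3.78.

$3.78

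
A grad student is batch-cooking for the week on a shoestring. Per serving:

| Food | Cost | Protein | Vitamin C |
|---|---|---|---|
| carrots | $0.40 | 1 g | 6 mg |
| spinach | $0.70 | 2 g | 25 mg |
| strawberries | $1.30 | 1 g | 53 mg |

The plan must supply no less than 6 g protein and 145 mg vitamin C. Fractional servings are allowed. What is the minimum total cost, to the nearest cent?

$3.74

Minimising a linear cost over {protein ≥ 6, vitamin C ≥ 145, servings ≥ 0} — the optimum is at a vertex, using one or two foods.
carrots only: max(6/1, 145/6) = 24.17 servings → $9.67.
spinach only: max(6/2, 145/25) = 5.8 servings → $4.06.
strawberries only: max(6/1, 145/53) = 6 servings → $7.80.
carrots + spinach: the both-tight solution has a negative serving — not a feasible corner.
carrots + strawberries with both tight: 3.681 servings and 2.319 servings → $4.49.
spinach + strawberries with both tight: 2.136 servings and 1.728 servings → $3.74.
The minimum over all feasible corners is $3.74.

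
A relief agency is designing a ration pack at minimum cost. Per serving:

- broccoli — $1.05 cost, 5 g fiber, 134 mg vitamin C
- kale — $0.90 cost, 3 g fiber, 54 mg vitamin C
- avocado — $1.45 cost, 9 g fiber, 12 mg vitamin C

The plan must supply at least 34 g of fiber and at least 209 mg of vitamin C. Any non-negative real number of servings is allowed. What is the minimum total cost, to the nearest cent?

$5.79

For a min-cost LP with two ≥-constraints, a basic feasible solution has at most two positive variables.
broccoli only: max(34/5, 209/134) = 6.8 servings → $7.14.
kale only: max(34/3, 209/54) = 11.33 servings → $10.20.
avocado only: max(34/9, 209/12) = 17.42 servings → $25.25.
broccoli + kale: intersection lies outside the first quadrant.
broccoli + avocado with both tight: 1.285 servings and 3.064 servings → $5.79.
kale + avocado with both tight: 3.273 servings and 2.687 servings → $6.84.
The minimum over all feasible corners is $5.79.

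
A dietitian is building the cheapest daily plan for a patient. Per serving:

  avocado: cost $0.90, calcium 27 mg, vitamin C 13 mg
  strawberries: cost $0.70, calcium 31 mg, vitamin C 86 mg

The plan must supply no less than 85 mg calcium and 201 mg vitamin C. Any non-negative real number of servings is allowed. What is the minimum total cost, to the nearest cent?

$1.92

For a min-cost LP with two ≥-constraints, a basic feasible solution has at most two positive variables.
avocado only: max(85/27, 201/13) = 15.46 servings → $13.92.
strawberries only: max(85/31, 201/86) = 2.742 servings → $1.92.
avocado + strawberries with both tight: 0.5623 servings and 2.252 servings → $2.08.
The minimum over all feasible corners is $1.92.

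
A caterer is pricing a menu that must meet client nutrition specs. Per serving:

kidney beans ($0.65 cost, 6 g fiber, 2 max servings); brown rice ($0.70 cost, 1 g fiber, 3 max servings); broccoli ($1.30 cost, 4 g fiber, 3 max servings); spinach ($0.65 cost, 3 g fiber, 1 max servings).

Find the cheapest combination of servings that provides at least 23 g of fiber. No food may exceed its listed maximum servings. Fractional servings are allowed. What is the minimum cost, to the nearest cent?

$4.55

Cost per g of fiber: kidney beans $0.1083, spinach $0.2167, broccoli $0.3250, brown rice $0.7000.
Take 2 servings of kidney beans: +12.0 g fiber for $1.30 (total $1.30, still need 11.0 g).
Take 1 serving of spinach: +3.0 g fiber for $0.65 (total $1.95, still need 8.0 g).
Take 2 servings of broccoli: +8.0 g fiber for $2.60 (total $4.55, still need 0.0 g).
Greedy by cheapest-per-g is optimal for a single linear constraint, so the minimum cost is $4.55.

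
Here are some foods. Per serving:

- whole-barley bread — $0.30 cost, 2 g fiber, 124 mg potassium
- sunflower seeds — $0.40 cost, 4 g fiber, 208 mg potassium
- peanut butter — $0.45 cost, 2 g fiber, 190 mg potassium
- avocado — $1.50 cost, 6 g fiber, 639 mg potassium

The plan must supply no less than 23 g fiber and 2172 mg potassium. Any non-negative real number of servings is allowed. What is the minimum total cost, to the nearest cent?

$4.18

With two linear requirements the optimum uses one or two foods; enumerate the corners.
whole-barley bread only: max(23/2, 2172/124) = 17.52 servings → $5.25.
sunflower seeds only: max(23/4, 2172/208) = 10.44 servings → $4.18.
peanut butter only: max(23/2, 2172/190) = 11.5 servings → $5.17.
avocado only: max(23/6, 2172/639) = 3.833 servings → $5.75.
whole-barley bread + sunflower seeds with both targets exact would need a negative amount; discard.
whole-barley bread + peanut butter with both tight: 0.197 servings and 11.3 servings → $5.15.
whole-barley bread + avocado with both tight: 3.118 servings and 2.794 servings → $5.13.
sunflower seeds + peanut butter with both tight: 0.07558 servings and 11.35 servings → $5.14.
sunflower seeds + avocado with both tight: 1.273 servings and 2.985 servings → $4.99.
peanut butter + avocado: the both-tight solution has a negative serving — not a feasible corner.
So the least-cost plan costs $4.18.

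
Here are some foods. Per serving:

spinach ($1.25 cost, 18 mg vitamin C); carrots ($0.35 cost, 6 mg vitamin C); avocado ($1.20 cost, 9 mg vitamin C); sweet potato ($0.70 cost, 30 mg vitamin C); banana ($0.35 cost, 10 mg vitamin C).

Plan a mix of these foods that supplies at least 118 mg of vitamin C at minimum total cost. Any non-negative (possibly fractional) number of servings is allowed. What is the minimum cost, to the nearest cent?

Cost per mg of vitamin C: sweet potato $0.0233, banana $0.0350, carrots $0.0583, spinach $0.0694, avocado $0.1333.
With no serving limits, use only sweet potato: 118 mg / 30 mg = 3.933 servings × $0.70 = $2.75.

$2.75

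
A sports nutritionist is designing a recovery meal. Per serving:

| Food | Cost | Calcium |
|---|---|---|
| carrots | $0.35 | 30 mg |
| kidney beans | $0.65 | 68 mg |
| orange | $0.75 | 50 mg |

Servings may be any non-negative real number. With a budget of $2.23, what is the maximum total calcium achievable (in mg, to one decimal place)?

233.3 mg

Calcium per dollar: kidney beans 104.6, carrots 85.71, orange 66.67.
With no serving limits, spend the whole cost allowance on kidney beans: $2.23 / $0.65 × 68 mg = 233.3 mg.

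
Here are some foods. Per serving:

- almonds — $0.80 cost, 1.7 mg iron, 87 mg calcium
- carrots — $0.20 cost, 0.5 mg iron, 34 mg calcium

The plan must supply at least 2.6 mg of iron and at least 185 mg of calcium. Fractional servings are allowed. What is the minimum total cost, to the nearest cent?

An LP optimum is at a vertex; with two nutrient constraints at most two foods are used. Check each candidate.
almonds only: max(2.6/1.7, 185/87) = 2.126 servings → $1.70.
carrots only: max(2.6/0.5, 185/34) = 5.441 servings → $1.09.
almonds + carrots with both targets exact would need a negative amount; discard.
Cheapest feasible corner: $1.09.

$1.09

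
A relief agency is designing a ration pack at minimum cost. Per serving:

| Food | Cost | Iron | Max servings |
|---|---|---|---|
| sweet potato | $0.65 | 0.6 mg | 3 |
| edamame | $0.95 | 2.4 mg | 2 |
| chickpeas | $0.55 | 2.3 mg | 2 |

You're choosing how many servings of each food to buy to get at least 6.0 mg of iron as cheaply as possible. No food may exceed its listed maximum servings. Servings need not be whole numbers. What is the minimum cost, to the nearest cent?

$1.65

Cost per mg of iron: chickpeas $0.2391, edamame $0.3958, sweet potato $1.0833.
Take 2 servings of chickpeas: +4.6 mg iron for $1.10 (total $1.10, still need 1.4 mg).
Take 0.5833 servings of edamame: +1.4 mg iron for $0.55 (total $1.65, still need 0.0 mg).
Filling from the cheapest source first is optimal under one linear minimum: $1.65.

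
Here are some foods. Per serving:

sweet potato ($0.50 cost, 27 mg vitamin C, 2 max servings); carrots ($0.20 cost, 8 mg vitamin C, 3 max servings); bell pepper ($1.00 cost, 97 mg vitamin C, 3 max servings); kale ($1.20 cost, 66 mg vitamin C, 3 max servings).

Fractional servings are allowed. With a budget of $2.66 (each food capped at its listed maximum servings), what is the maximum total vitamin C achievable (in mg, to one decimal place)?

Vitamin C per dollar: bell pepper 97, kale 55, sweet potato 54, carrots 40.
Take 2.66 servings of bell pepper: spends $2.66, +258.0 mg vitamin C (running total 258.0 mg).
Greedy by best ratio exhausts the cost allowance optimally: 258.0 mg.

258.0 mg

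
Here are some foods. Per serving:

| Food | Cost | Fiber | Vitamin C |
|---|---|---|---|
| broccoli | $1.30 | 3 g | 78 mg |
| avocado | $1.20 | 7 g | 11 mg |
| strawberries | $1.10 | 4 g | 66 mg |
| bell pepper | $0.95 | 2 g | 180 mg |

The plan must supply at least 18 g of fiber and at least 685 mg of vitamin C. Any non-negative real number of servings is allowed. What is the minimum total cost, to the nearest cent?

$5.34

Compare the cost at each extreme point of the feasible region.
broccoli only: max(18/3, 685/78) = 8.782 servings → $11.42.
avocado only: max(18/7, 685/11) = 62.27 servings → $74.73.
strawberries only: max(18/4, 685/66) = 10.38 servings → $11.42.
bell pepper only: max(18/2, 685/180) = 9 servings → $8.55.
broccoli + avocado with both targets exact would need a negative amount; discard.
broccoli + strawberries: intersection lies outside the first quadrant.
broccoli + bell pepper with both tight: 4.87 servings and 1.695 servings → $7.94.
avocado + strawberries: the both-tight solution has a negative serving — not a feasible corner.
avocado + bell pepper with both tight: 1.511 servings and 3.713 servings → $5.34.
strawberries + bell pepper with both tight: 3.18 servings and 2.639 servings → $6.01.
Cheapest feasible corner: $5.34.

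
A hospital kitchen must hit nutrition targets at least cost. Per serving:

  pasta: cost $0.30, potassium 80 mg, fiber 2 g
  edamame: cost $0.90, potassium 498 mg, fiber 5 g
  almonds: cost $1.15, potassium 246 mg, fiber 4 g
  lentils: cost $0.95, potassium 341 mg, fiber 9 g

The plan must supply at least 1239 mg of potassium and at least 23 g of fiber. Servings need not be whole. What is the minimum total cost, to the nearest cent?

A basic optimal solution has at most two foods positive. Try each food alone and each pair with both targets met exactly.
pasta only: max(1239/80, 23/2) = 15.49 servings → $4.65.
edamame only: max(1239/498, 23/5) = 4.6 servings → $4.14.
almonds only: max(1239/246, 23/4) = 5.75 servings → $6.61.
lentils only: max(1239/341, 23/9) = 3.633 servings → $3.45.
pasta + edamame with both tight: 8.824 servings and 1.07 servings → $3.61.
pasta + almonds with both tight: 4.081 servings and 3.709 servings → $5.49.
pasta + lentils: intersection lies outside the first quadrant.
edamame + almonds: intersection lies outside the first quadrant.
edamame + lentils with both tight: 1.191 servings and 1.894 servings → $2.87.
almonds + lentils with both tight: 3.892 servings and 0.8259 servings → $5.26.
The minimum over all feasible corners is $2.87.

$2.87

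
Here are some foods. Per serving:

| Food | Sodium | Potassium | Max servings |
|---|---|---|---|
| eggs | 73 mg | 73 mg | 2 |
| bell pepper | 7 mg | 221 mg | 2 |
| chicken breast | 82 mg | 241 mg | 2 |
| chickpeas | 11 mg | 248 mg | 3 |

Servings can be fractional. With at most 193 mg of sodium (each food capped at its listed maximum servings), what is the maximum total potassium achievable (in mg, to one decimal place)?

1615.1 mg

Potassium per mg sodium: bell pepper 31.57, chickpeas 22.55, chicken breast 2.939, eggs 1.
Take 2 servings of bell pepper: uses 14 mg sodium, +442.0 mg potassium (running total 442.0 mg).
Take 3 servings of chickpeas: uses 33 mg sodium, +744.0 mg potassium (running total 1186.0 mg).
Take 1.78 servings of chicken breast: uses 146 mg sodium, +429.1 mg potassium (running total 1615.1 mg).
Greedy by best ratio exhausts the sodium allowance optimally: 1615.1 mg.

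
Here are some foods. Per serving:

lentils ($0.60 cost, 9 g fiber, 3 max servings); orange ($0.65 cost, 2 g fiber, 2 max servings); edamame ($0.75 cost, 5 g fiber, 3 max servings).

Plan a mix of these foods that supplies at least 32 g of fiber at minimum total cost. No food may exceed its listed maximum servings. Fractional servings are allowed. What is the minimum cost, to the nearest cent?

$2.55

Cost per g of fiber: lentils $0.0667, edamame $0.1500, orange $0.3250.
Take 3 servings of lentils: +27.0 g fiber for $1.80 (total $1.80, still need 5.0 g).
Take 1 serving of edamame: +5.0 g fiber for $0.75 (total $2.55, still need 0.0 g).
Filling from the cheapest source first is optimal under one linear minimum: $2.55.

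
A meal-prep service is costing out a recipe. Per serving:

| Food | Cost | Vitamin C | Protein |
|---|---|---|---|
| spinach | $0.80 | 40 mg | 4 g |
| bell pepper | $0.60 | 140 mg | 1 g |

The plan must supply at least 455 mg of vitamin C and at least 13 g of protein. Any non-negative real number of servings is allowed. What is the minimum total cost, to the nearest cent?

With two linear requirements the optimum uses one or two foods; enumerate the corners.
spinach only: max(455/40, 13/4) = 11.38 servings → $9.10.
bell pepper only: max(455/140, 13/1) = 13 servings → $7.80.
spinach + bell pepper with both tight: 2.625 servings and 2.5 servings → $3.60.
So the least-cost plan costs $3.60.

$3.60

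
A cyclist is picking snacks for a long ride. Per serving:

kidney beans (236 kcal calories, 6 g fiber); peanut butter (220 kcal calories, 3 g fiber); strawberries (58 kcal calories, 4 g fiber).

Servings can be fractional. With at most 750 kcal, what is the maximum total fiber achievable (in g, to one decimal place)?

Fiber per kcal: strawberries 0.06897, kidney beans 0.02542, peanut butter 0.01364.
With no serving limits, spend the whole calories allowance on strawberries: 750 kcal / 58 kcal × 4 g = 51.7 g.

51.7 g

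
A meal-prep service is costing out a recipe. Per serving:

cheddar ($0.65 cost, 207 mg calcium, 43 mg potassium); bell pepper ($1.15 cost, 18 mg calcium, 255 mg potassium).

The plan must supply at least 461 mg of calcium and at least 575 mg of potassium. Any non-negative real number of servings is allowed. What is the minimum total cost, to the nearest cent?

For a min-cost LP with two ≥-constraints, a basic feasible solution has at most two positive variables.
cheddar only: max(461/207, 575/43) = 13.37 servings → $8.69.
bell pepper only: max(461/18, 575/255) = 25.61 servings → $29.45.
cheddar + bell pepper with both tight: 2.061 servings and 1.907 servings → $3.53.
So the least-cost plan costs $3.53.

$3.53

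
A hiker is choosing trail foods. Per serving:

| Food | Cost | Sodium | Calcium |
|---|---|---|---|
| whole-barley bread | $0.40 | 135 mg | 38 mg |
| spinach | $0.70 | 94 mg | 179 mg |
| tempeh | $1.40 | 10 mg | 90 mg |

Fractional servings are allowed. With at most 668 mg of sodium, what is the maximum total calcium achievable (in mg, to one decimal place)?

Calcium per mg sodium: tempeh 9, spinach 1.904, whole-barley bread 0.2815.
With no serving limits, spend the whole sodium allowance on tempeh: 668 mg / 10 mg × 90 mg = 6012.0 mg.

6012.0 mg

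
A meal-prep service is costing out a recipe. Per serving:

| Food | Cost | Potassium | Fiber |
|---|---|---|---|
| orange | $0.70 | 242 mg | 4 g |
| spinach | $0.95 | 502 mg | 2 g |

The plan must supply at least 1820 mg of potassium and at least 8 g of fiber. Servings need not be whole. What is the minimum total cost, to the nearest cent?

$3.50

Check every corner: each single food scaled to meet both minima, and each pair solved so both constraints bind.
orange only: max(1820/242, 8/4) = 7.521 servings → $5.26.
spinach only: max(1820/502, 8/2) = 4 servings → $3.80.
orange + spinach with both tight: 0.2467 servings and 3.507 servings → $3.50.
The minimum over all feasible corners is $3.50.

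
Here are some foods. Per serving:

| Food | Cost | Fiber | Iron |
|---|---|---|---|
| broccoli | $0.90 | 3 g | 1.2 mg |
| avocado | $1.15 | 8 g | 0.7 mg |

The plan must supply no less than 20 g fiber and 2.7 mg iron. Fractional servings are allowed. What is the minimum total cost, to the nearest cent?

$3.35

The cheapest plan sits at a corner of the feasible region — with two constraints it uses at most two foods.
broccoli only: max(20/3, 2.7/1.2) = 6.667 servings → $6.00.
avocado only: max(20/8, 2.7/0.7) = 3.857 servings → $4.44.
broccoli + avocado with both tight: 1.013 servings and 2.12 servings → $3.35.
So the least-cost plan costs $3.35.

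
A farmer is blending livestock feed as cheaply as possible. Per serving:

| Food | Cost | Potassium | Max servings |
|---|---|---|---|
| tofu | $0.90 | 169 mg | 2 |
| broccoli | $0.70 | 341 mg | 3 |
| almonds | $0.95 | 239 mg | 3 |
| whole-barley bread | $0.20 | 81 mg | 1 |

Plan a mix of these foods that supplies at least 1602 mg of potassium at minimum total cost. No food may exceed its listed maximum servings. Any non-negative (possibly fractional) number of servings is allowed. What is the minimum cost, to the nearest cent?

Cost per mg of potassium: broccoli $0.0021, whole-barley bread $0.0025, almonds $0.0040, tofu $0.0053.
Take 3 servings of broccoli: +1023.0 mg potassium for $2.10 (total $2.10, still need 579.0 mg).
Take 1 serving of whole-barley bread: +81.0 mg potassium for $0.20 (total $2.30, still need 498.0 mg).
Take 2.084 servings of almonds: +498.0 mg potassium for $1.98 (total $4.28, still need 0.0 mg).
Greedy by cheapest-per-mg is optimal for a single linear constraint, so the minimum cost is $4.28.

$4.28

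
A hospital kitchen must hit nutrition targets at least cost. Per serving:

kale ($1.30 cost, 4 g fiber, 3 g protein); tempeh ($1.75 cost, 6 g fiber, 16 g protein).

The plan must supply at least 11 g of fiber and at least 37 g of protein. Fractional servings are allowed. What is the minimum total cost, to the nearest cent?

$4.05

A basic optimal solution has at most two foods positive. Try each food alone and each pair with both targets met exactly.
kale only: max(11/4, 37/3) = 12.33 servings → $16.03.
tempeh only: max(11/6, 37/16) = 2.312 servings → $4.05.
kale + tempeh: intersection lies outside the first quadrant.
So the least-cost plan costs $4.05.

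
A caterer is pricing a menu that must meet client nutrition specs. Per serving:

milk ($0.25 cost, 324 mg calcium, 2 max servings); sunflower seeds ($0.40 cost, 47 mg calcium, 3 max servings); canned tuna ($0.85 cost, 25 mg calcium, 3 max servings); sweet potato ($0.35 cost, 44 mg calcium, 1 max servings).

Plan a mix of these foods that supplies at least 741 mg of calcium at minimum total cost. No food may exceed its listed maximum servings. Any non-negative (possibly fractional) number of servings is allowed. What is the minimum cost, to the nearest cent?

Cost per mg of calcium: milk $0.0008, sweet potato $0.0080, sunflower seeds $0.0085, canned tuna $0.0340.
Take 2 servings of milk: +648.0 mg calcium for $0.50 (total $0.50, still need 93.0 mg).
Take 1 serving of sweet potato: +44.0 mg calcium for $0.35 (total $0.85, still need 49.0 mg).
Take 1.043 servings of sunflower seeds: +49.0 mg calcium for $0.42 (total $1.27, still need 0.0 mg).
Filling from the cheapest source first is optimal under one linear minimum: $1.27.

$1.27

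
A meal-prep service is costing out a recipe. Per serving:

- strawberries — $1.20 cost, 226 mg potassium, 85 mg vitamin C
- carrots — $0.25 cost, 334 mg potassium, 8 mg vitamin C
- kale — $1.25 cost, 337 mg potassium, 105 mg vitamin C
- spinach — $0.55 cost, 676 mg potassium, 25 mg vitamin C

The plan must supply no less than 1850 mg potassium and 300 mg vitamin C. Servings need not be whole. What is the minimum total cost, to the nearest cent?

For a min-cost LP with two ≥-constraints, a basic feasible solution has at most two positive variables.
strawberries only: max(1850/226, 300/85) = 8.186 servings → $9.82.
carrots only: max(1850/334, 300/8) = 37.5 servings → $9.38.
kale only: max(1850/337, 300/105) = 5.49 servings → $6.86.
spinach only: max(1850/676, 300/25) = 12 servings → $6.60.
strawberries + carrots with both tight: 3.213 servings and 3.365 servings → $4.70.
strawberries + kale: intersection lies outside the first quadrant.
strawberries + spinach with both tight: 3.022 servings and 1.727 servings → $4.58.
carrots + kale with both tight: 2.877 servings and 2.638 servings → $4.02.
carrots + spinach: the both-tight solution has a negative serving — not a feasible corner.
kale + spinach with both tight: 2.503 servings and 1.489 servings → $3.95.
Cheapest feasible corner: $3.95.

$3.95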